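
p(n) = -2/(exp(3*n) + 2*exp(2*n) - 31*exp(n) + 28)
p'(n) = -2*(-3*exp(3*n) - 4*exp(2*n) + 31*exp(n))/(exp(3*n) + 2*exp(2*n) - 31*exp(n) + 28)^2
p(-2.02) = -0.08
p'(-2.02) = -0.01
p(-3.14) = -0.08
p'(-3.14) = -0.00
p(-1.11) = -0.11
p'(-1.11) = -0.06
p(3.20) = -0.00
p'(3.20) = 0.00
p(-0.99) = -0.12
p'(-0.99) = -0.08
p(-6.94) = -0.07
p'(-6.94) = -0.00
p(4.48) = -0.00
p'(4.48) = 0.00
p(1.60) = -0.04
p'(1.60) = 0.30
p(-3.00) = -0.08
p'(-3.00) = 0.00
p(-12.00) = -0.07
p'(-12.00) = 0.00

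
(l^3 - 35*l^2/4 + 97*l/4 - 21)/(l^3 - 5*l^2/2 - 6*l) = (4*l^2 - 19*l + 21)/(2*l*(2*l + 3))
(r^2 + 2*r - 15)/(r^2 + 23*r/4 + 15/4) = 4*(r - 3)/(4*r + 3)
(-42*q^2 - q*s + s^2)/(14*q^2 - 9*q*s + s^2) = (-6*q - s)/(2*q - s)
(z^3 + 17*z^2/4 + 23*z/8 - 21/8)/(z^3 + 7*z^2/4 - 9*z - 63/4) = (z - 1/2)/(z - 3)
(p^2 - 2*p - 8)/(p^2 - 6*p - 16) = (p - 4)/(p - 8)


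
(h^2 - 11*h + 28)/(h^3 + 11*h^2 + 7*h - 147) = (h^2 - 11*h + 28)/(h^3 + 11*h^2 + 7*h - 147)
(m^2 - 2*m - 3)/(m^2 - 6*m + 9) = (m + 1)/(m - 3)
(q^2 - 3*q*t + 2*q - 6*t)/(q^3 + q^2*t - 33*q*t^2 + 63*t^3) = (q + 2)/(q^2 + 4*q*t - 21*t^2)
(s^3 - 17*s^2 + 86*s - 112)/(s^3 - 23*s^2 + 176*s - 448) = (s - 2)/(s - 8)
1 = 1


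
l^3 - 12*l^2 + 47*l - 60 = (l - 5)*(l - 4)*(l - 3)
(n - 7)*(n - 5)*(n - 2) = n^3 - 14*n^2 + 59*n - 70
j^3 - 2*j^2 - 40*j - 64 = (j - 8)*(j + 2)*(j + 4)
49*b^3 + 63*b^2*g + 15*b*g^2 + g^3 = (b + g)*(7*b + g)^2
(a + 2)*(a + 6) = a^2 + 8*a + 12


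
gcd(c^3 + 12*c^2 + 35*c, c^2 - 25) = c + 5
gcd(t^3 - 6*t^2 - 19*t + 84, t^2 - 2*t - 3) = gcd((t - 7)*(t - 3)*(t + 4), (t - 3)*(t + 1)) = t - 3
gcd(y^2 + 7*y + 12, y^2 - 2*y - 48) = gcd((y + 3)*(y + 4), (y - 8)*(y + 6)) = 1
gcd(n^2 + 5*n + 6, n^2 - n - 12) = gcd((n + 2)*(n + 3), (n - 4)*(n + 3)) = n + 3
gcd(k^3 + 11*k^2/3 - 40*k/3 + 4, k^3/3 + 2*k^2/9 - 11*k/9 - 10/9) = k - 2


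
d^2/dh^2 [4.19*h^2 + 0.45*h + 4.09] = 8.38000000000000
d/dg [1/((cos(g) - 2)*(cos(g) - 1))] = (2*cos(g) - 3)*sin(g)/((cos(g) - 2)^2*(cos(g) - 1)^2)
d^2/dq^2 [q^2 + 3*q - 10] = 2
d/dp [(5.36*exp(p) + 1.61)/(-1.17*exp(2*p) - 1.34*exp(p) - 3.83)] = (6.2712*exp(2*p) + 3.7674*exp(p) - 18.3714)*exp(p)/(1.3689*exp(4*p) + 3.1356*exp(3*p) + 10.7578*exp(2*p) + 10.2644*exp(p) + 14.6689)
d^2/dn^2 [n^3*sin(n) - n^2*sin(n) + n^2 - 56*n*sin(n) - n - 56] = -n^3*sin(n) + n^2*sin(n) + 6*n^2*cos(n) + 62*n*sin(n) - 4*n*cos(n) - 2*sin(n) - 112*cos(n) + 2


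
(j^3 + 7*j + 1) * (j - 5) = j^4 - 5*j^3 + 7*j^2 - 34*j - 5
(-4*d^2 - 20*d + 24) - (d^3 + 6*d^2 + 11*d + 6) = -d^3 - 10*d^2 - 31*d + 18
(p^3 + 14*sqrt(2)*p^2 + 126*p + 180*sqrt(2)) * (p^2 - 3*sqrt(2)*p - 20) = p^5 + 11*sqrt(2)*p^4 + 22*p^3 - 478*sqrt(2)*p^2 - 3600*p - 3600*sqrt(2)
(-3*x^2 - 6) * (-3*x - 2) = 9*x^3 + 6*x^2 + 18*x + 12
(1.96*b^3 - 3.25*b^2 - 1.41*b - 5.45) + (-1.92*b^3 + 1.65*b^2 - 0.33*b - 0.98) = 0.04*b^3 - 1.6*b^2 - 1.74*b - 6.43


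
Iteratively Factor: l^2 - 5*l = (l - 5)*(l)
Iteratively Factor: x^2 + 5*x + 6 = (x + 3)*(x + 2)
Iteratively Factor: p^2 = (p)*(p)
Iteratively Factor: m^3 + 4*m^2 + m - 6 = (m + 2)*(m^2 + 2*m - 3) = (m - 1)*(m + 2)*(m + 3)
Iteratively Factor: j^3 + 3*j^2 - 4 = (j + 2)*(j^2 + j - 2) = (j + 2)^2*(j - 1)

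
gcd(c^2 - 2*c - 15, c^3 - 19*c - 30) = c^2 - 2*c - 15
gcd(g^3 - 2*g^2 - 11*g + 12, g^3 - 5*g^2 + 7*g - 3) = g - 1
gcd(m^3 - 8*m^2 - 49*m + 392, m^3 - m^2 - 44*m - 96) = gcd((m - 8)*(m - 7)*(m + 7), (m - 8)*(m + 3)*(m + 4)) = m - 8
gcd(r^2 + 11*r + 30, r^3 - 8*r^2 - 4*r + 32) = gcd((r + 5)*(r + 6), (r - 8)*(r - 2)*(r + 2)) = 1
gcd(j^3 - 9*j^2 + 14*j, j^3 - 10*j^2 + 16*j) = j^2 - 2*j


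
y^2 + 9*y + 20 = (y + 4)*(y + 5)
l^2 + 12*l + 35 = (l + 5)*(l + 7)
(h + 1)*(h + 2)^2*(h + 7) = h^4 + 12*h^3 + 43*h^2 + 60*h + 28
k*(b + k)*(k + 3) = b*k^2 + 3*b*k + k^3 + 3*k^2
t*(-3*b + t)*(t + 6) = -3*b*t^2 - 18*b*t + t^3 + 6*t^2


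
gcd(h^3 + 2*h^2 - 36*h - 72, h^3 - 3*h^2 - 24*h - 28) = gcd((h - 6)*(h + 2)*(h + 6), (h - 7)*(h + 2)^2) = h + 2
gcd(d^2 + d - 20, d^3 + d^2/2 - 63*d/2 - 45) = d + 5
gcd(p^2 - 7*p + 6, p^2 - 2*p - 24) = p - 6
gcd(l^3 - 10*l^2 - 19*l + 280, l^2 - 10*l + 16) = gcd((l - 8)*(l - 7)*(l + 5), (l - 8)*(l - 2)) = l - 8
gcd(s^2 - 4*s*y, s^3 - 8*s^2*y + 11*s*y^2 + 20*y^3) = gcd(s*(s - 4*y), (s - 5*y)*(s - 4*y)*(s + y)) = -s + 4*y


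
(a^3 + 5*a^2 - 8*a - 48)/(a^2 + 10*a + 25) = (a^3 + 5*a^2 - 8*a - 48)/(a^2 + 10*a + 25)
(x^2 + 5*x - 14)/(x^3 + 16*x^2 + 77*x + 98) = (x - 2)/(x^2 + 9*x + 14)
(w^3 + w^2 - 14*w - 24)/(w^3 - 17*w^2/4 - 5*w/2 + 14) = 4*(w^2 + 5*w + 6)/(4*w^2 - w - 14)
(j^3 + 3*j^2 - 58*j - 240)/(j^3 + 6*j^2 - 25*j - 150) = (j - 8)/(j - 5)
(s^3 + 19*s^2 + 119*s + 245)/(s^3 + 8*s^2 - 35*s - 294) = (s + 5)/(s - 6)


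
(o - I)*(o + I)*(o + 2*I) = o^3 + 2*I*o^2 + o + 2*I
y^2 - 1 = (y - 1)*(y + 1)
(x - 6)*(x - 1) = x^2 - 7*x + 6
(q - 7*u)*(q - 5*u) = q^2 - 12*q*u + 35*u^2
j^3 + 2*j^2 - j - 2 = (j - 1)*(j + 1)*(j + 2)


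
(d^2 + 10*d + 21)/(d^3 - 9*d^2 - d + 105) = (d + 7)/(d^2 - 12*d + 35)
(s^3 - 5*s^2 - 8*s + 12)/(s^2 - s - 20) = (-s^3 + 5*s^2 + 8*s - 12)/(-s^2 + s + 20)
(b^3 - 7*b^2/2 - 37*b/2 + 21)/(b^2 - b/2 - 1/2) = (2*b^2 - 5*b - 42)/(2*b + 1)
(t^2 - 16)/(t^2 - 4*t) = (t + 4)/t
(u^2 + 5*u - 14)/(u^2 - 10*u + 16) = (u + 7)/(u - 8)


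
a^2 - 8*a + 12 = (a - 6)*(a - 2)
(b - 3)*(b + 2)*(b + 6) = b^3 + 5*b^2 - 12*b - 36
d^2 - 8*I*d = d*(d - 8*I)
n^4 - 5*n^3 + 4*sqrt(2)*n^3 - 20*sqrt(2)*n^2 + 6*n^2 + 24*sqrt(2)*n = n*(n - 3)*(n - 2)*(n + 4*sqrt(2))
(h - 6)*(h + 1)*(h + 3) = h^3 - 2*h^2 - 21*h - 18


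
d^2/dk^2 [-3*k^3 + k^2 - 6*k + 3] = 2 - 18*k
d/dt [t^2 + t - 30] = 2*t + 1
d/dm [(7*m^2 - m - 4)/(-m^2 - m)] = 4*(-2*m^2 - 2*m - 1)/(m^2*(m^2 + 2*m + 1))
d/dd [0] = 0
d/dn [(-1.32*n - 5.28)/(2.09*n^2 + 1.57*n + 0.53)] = (2.7588*n^2 + 22.0704*n + 7.59)/(4.3681*n^4 + 6.5626*n^3 + 4.6803*n^2 + 1.6642*n + 0.2809)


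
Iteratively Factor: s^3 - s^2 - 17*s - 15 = (s - 5)*(s^2 + 4*s + 3) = (s - 5)*(s + 3)*(s + 1)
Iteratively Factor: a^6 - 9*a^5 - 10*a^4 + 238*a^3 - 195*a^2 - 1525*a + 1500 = (a + 3)*(a^5 - 12*a^4 + 26*a^3 + 160*a^2 - 675*a + 500) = (a - 5)*(a + 3)*(a^4 - 7*a^3 - 9*a^2 + 115*a - 100) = (a - 5)^2*(a + 3)*(a^3 - 2*a^2 - 19*a + 20) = (a - 5)^2*(a - 1)*(a + 3)*(a^2 - a - 20) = (a - 5)^2*(a - 1)*(a + 3)*(a + 4)*(a - 5)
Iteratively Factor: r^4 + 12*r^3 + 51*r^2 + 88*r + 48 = (r + 3)*(r^3 + 9*r^2 + 24*r + 16) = (r + 1)*(r + 3)*(r^2 + 8*r + 16) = (r + 1)*(r + 3)*(r + 4)*(r + 4)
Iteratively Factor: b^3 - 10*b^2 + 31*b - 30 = (b - 2)*(b^2 - 8*b + 15) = (b - 3)*(b - 2)*(b - 5)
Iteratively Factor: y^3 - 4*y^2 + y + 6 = (y - 3)*(y^2 - y - 2) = (y - 3)*(y - 2)*(y + 1)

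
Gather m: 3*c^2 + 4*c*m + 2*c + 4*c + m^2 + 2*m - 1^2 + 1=3*c^2 + 6*c + m^2 + m*(4*c + 2)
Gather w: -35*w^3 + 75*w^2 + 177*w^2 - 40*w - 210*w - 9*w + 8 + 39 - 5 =-35*w^3 + 252*w^2 - 259*w + 42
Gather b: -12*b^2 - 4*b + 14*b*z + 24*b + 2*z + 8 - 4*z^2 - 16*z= -12*b^2 + b*(14*z + 20) - 4*z^2 - 14*z + 8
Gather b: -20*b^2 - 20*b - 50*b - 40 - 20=-20*b^2 - 70*b - 60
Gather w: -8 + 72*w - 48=72*w - 56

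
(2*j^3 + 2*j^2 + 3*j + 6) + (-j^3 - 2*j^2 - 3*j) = j^3 + 6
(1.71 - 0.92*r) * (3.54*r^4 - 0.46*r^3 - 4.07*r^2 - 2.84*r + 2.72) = -3.2568*r^5 + 6.4766*r^4 + 2.9578*r^3 - 4.3469*r^2 - 7.3588*r + 4.6512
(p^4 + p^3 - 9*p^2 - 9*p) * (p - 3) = p^5 - 2*p^4 - 12*p^3 + 18*p^2 + 27*p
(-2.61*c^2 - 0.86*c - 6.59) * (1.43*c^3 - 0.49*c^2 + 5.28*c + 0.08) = -3.7323*c^5 + 0.0490999999999999*c^4 - 22.7831*c^3 - 1.5205*c^2 - 34.864*c - 0.5272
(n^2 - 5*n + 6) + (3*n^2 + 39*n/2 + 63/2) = 4*n^2 + 29*n/2 + 75/2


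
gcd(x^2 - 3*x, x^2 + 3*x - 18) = x - 3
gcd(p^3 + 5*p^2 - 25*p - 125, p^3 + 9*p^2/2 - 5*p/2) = p + 5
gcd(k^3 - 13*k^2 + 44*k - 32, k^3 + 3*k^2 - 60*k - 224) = k - 8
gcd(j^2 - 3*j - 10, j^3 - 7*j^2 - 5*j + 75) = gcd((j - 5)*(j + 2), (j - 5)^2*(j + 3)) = j - 5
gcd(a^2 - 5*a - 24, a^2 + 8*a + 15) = a + 3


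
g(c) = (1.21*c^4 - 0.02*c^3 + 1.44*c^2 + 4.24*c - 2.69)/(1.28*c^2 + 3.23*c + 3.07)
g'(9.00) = 14.66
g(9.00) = 59.46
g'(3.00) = 3.66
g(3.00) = 4.96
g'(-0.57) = 3.97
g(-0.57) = -2.74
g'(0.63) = 1.18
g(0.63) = 0.13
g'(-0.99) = -0.63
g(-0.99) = -3.81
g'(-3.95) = -10.34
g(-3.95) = 29.06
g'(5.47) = 8.07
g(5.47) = 19.37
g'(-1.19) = -6.60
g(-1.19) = -3.12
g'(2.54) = 2.91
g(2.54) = 3.45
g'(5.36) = 7.87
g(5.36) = 18.49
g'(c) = (-2.56*c - 3.23)*(1.21*c^4 - 0.02*c^3 + 1.44*c^2 + 4.24*c - 2.69)/(1.28*c^2 + 3.23*c + 3.07)^2 + (4.84*c^3 - 0.06*c^2 + 2.88*c + 4.24)/(1.28*c^2 + 3.23*c + 3.07) = (3.0976*c^5 + 11.6993*c^4 + 14.7296*c^3 - 0.9602*c^2 + 15.728*c + 21.7055)/(1.6384*c^4 + 8.2688*c^3 + 18.2921*c^2 + 19.8322*c + 9.4249)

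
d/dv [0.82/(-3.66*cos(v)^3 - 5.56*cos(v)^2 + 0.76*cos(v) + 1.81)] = (-9.0036*cos(v)^2 - 9.1184*cos(v) + 0.6232)*sin(v)/(3.66*cos(v)^3 + 5.56*cos(v)^2 - 0.76*cos(v) - 1.81)^2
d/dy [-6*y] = -6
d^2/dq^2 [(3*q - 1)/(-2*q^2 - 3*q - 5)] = 2*(-(3*q - 1)*(4*q + 3)^2 + (18*q + 7)*(2*q^2 + 3*q + 5))/(2*q^2 + 3*q + 5)^3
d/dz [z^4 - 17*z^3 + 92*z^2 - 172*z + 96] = 4*z^3 - 51*z^2 + 184*z - 172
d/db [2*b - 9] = 2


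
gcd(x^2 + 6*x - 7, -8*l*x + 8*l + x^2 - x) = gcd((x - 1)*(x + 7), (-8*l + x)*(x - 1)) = x - 1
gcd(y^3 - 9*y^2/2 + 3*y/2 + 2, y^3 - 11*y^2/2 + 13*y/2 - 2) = y^2 - 5*y + 4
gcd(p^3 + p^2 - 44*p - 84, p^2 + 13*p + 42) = p + 6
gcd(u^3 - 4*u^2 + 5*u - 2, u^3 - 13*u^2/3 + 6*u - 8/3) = u^2 - 3*u + 2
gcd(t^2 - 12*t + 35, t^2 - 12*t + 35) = t^2 - 12*t + 35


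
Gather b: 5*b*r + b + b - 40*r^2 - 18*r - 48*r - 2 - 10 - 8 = b*(5*r + 2) - 40*r^2 - 66*r - 20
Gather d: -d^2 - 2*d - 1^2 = -d^2 - 2*d - 1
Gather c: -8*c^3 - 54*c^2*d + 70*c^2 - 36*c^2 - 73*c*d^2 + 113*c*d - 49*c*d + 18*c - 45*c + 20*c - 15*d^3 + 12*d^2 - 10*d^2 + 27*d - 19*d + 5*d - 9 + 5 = -8*c^3 + c^2*(34 - 54*d) + c*(-73*d^2 + 64*d - 7) - 15*d^3 + 2*d^2 + 13*d - 4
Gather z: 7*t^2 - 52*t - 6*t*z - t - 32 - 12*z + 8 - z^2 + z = 7*t^2 - 53*t - z^2 + z*(-6*t - 11) - 24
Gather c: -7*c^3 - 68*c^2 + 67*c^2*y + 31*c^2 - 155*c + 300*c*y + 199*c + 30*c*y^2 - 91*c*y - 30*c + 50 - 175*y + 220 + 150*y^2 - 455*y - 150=-7*c^3 + c^2*(67*y - 37) + c*(30*y^2 + 209*y + 14) + 150*y^2 - 630*y + 120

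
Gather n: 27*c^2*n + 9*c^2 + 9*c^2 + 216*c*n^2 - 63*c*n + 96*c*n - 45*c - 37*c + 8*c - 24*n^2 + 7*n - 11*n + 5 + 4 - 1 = 18*c^2 - 74*c + n^2*(216*c - 24) + n*(27*c^2 + 33*c - 4) + 8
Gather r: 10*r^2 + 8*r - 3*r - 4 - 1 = 10*r^2 + 5*r - 5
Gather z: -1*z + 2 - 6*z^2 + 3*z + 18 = -6*z^2 + 2*z + 20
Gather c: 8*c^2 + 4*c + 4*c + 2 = 8*c^2 + 8*c + 2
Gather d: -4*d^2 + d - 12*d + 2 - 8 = -4*d^2 - 11*d - 6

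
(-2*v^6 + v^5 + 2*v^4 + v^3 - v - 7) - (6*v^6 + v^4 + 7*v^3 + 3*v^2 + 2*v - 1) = -8*v^6 + v^5 + v^4 - 6*v^3 - 3*v^2 - 3*v - 6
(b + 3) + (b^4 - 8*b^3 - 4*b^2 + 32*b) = b^4 - 8*b^3 - 4*b^2 + 33*b + 3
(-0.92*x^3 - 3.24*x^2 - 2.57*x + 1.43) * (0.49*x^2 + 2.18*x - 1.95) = -0.4508*x^5 - 3.5932*x^4 - 6.5285*x^3 + 1.4161*x^2 + 8.1289*x - 2.7885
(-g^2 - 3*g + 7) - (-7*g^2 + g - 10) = 6*g^2 - 4*g + 17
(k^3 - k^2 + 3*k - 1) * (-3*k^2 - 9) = -3*k^5 + 3*k^4 - 18*k^3 + 12*k^2 - 27*k + 9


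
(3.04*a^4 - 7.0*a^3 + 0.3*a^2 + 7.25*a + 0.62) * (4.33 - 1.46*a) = -4.4384*a^5 + 23.3832*a^4 - 30.748*a^3 - 9.286*a^2 + 30.4873*a + 2.6846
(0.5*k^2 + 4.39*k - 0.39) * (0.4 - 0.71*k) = -0.355*k^3 - 2.9169*k^2 + 2.0329*k - 0.156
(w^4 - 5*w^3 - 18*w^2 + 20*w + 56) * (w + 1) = w^5 - 4*w^4 - 23*w^3 + 2*w^2 + 76*w + 56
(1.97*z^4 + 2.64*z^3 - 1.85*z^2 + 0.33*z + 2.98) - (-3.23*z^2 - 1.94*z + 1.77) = 1.97*z^4 + 2.64*z^3 + 1.38*z^2 + 2.27*z + 1.21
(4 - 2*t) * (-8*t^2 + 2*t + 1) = 16*t^3 - 36*t^2 + 6*t + 4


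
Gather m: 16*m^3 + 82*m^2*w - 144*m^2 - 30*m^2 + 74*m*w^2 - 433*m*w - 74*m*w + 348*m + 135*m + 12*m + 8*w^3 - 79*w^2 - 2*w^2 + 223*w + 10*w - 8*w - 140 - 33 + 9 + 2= 16*m^3 + m^2*(82*w - 174) + m*(74*w^2 - 507*w + 495) + 8*w^3 - 81*w^2 + 225*w - 162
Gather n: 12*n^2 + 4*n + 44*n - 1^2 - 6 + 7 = 12*n^2 + 48*n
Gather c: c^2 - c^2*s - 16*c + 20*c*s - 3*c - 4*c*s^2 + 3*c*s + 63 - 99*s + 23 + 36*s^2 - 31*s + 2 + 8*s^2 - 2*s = c^2*(1 - s) + c*(-4*s^2 + 23*s - 19) + 44*s^2 - 132*s + 88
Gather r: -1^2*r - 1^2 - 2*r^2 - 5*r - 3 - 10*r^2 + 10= -12*r^2 - 6*r + 6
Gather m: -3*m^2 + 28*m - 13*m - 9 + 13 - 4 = -3*m^2 + 15*m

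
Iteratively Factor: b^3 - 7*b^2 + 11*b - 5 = (b - 1)*(b^2 - 6*b + 5) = (b - 1)^2*(b - 5)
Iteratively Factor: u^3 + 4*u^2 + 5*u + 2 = (u + 1)*(u^2 + 3*u + 2) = (u + 1)^2*(u + 2)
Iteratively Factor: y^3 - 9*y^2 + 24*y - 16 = (y - 1)*(y^2 - 8*y + 16) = (y - 4)*(y - 1)*(y - 4)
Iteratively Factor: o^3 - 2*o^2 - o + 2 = (o - 1)*(o^2 - o - 2) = (o - 1)*(o + 1)*(o - 2)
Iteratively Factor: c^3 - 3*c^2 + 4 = (c - 2)*(c^2 - c - 2) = (c - 2)^2*(c + 1)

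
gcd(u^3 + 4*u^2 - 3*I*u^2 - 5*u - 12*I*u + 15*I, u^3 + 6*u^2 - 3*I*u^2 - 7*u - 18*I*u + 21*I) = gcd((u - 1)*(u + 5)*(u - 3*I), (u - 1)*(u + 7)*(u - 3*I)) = u^2 + u*(-1 - 3*I) + 3*I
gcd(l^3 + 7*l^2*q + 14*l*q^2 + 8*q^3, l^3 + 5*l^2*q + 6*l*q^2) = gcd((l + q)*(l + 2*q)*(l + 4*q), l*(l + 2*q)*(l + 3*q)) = l + 2*q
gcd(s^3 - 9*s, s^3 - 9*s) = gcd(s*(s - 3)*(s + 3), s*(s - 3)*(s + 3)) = s^3 - 9*s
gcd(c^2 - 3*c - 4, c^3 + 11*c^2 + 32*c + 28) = 1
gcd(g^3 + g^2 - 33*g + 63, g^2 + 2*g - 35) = g + 7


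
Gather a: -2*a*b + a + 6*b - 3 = a*(1 - 2*b) + 6*b - 3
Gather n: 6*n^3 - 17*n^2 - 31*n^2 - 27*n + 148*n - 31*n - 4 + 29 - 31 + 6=6*n^3 - 48*n^2 + 90*n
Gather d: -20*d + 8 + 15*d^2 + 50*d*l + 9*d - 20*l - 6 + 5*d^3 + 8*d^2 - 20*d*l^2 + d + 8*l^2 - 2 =5*d^3 + 23*d^2 + d*(-20*l^2 + 50*l - 10) + 8*l^2 - 20*l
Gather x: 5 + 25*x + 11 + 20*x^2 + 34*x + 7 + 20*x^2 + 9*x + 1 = 40*x^2 + 68*x + 24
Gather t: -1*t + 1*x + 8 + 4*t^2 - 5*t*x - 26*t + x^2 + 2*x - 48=4*t^2 + t*(-5*x - 27) + x^2 + 3*x - 40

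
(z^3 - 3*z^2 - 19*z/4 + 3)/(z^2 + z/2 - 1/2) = (z^2 - 5*z/2 - 6)/(z + 1)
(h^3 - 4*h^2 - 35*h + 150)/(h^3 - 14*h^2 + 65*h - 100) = (h + 6)/(h - 4)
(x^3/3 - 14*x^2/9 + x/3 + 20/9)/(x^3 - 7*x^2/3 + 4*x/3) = (x^3 - 14*x^2/3 + x + 20/3)/(x*(3*x^2 - 7*x + 4))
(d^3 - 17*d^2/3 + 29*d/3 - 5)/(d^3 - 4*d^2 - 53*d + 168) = (d^2 - 8*d/3 + 5/3)/(d^2 - d - 56)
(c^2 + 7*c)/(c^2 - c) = (c + 7)/(c - 1)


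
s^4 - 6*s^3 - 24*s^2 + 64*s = s*(s - 8)*(s - 2)*(s + 4)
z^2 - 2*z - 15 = (z - 5)*(z + 3)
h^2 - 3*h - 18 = (h - 6)*(h + 3)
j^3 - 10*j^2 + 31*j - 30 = (j - 5)*(j - 3)*(j - 2)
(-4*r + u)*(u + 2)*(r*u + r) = -4*r^2*u^2 - 12*r^2*u - 8*r^2 + r*u^3 + 3*r*u^2 + 2*r*u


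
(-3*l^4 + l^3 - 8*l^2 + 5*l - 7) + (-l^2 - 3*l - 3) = -3*l^4 + l^3 - 9*l^2 + 2*l - 10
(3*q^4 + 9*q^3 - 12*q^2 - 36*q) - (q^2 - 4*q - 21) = 3*q^4 + 9*q^3 - 13*q^2 - 32*q + 21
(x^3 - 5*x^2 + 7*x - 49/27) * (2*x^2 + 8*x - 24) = 2*x^5 - 2*x^4 - 50*x^3 + 4654*x^2/27 - 4928*x/27 + 392/9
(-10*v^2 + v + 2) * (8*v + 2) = -80*v^3 - 12*v^2 + 18*v + 4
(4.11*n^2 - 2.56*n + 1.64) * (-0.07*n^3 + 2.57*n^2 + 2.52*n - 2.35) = -0.2877*n^5 + 10.7419*n^4 + 3.6632*n^3 - 11.8949*n^2 + 10.1488*n - 3.854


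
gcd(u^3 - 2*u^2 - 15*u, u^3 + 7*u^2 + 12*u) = u^2 + 3*u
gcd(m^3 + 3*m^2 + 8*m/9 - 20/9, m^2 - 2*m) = 1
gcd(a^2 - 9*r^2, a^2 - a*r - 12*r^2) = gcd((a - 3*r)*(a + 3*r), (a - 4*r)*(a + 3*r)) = a + 3*r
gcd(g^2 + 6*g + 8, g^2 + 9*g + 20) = g + 4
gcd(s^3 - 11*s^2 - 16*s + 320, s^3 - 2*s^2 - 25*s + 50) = s + 5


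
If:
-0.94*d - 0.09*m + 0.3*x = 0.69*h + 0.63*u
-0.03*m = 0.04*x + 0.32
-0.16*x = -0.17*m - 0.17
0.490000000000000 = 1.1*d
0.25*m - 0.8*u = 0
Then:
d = 0.45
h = -0.38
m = -5.00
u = -1.56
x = -4.25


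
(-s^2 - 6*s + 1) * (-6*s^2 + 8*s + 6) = 6*s^4 + 28*s^3 - 60*s^2 - 28*s + 6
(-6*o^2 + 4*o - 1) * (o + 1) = -6*o^3 - 2*o^2 + 3*o - 1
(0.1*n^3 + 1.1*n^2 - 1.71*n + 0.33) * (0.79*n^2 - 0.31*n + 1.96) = 0.079*n^5 + 0.838*n^4 - 1.4959*n^3 + 2.9468*n^2 - 3.4539*n + 0.6468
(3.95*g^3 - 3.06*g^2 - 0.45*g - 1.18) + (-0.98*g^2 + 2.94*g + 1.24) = 3.95*g^3 - 4.04*g^2 + 2.49*g + 0.0600000000000001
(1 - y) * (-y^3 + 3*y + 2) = y^4 - y^3 - 3*y^2 + y + 2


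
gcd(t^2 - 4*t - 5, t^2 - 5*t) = t - 5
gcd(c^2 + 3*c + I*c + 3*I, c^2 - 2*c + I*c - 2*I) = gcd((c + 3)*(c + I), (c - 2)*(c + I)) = c + I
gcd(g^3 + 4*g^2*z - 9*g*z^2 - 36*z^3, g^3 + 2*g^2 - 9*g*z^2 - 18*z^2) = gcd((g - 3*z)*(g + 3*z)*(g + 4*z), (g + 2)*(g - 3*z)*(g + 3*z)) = -g^2 + 9*z^2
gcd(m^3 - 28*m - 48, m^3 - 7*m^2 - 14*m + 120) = m^2 - 2*m - 24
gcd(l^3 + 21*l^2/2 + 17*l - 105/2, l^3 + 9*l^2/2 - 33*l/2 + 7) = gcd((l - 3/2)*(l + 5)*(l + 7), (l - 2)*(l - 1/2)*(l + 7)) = l + 7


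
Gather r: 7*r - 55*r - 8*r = -56*r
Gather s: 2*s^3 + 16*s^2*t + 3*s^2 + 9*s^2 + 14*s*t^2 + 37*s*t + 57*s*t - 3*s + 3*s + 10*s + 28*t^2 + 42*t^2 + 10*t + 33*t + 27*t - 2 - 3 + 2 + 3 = 2*s^3 + s^2*(16*t + 12) + s*(14*t^2 + 94*t + 10) + 70*t^2 + 70*t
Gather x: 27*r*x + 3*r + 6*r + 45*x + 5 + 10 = 9*r + x*(27*r + 45) + 15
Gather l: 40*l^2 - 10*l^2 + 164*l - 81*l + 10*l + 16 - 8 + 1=30*l^2 + 93*l + 9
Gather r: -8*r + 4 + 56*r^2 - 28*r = 56*r^2 - 36*r + 4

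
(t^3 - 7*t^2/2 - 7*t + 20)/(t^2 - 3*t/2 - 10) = t - 2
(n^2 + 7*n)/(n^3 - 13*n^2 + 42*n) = (n + 7)/(n^2 - 13*n + 42)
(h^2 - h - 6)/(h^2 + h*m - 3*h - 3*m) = (h + 2)/(h + m)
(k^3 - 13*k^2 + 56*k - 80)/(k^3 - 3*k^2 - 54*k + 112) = (k^3 - 13*k^2 + 56*k - 80)/(k^3 - 3*k^2 - 54*k + 112)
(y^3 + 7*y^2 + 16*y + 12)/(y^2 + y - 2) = (y^2 + 5*y + 6)/(y - 1)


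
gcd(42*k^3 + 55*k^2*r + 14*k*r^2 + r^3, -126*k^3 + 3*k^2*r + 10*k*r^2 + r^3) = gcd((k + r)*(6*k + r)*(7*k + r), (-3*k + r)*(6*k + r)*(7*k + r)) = 42*k^2 + 13*k*r + r^2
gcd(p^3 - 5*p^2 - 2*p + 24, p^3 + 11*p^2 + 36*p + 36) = p + 2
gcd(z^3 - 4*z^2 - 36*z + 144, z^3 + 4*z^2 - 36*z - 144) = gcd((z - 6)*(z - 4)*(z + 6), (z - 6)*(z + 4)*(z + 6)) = z^2 - 36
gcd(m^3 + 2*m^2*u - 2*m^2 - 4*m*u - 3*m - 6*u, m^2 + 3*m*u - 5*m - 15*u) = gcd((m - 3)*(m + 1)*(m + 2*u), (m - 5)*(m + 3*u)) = 1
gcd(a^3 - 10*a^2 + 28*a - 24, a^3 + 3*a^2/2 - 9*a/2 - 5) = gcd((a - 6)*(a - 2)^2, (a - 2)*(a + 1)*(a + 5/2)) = a - 2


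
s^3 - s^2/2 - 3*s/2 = s*(s - 3/2)*(s + 1)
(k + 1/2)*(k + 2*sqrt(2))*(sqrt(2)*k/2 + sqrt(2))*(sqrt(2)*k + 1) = k^4 + 5*k^3/2 + 5*sqrt(2)*k^3/2 + 3*k^2 + 25*sqrt(2)*k^2/4 + 5*sqrt(2)*k/2 + 5*k + 2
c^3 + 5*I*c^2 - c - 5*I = (c - 1)*(c + 1)*(c + 5*I)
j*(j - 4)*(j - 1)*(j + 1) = j^4 - 4*j^3 - j^2 + 4*j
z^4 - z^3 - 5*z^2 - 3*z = z*(z - 3)*(z + 1)^2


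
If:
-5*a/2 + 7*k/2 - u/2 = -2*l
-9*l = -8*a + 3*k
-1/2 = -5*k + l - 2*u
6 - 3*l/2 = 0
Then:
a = 1203/244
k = 70/61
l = 4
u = -151/244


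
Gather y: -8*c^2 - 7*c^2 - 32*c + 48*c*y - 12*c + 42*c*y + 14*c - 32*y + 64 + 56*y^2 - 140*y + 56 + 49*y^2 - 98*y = -15*c^2 - 30*c + 105*y^2 + y*(90*c - 270) + 120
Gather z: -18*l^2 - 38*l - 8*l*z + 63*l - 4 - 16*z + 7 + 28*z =-18*l^2 + 25*l + z*(12 - 8*l) + 3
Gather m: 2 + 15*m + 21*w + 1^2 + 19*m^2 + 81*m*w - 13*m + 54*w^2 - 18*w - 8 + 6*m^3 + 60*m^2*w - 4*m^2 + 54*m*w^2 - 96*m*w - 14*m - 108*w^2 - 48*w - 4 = 6*m^3 + m^2*(60*w + 15) + m*(54*w^2 - 15*w - 12) - 54*w^2 - 45*w - 9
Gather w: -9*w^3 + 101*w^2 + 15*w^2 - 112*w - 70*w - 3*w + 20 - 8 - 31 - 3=-9*w^3 + 116*w^2 - 185*w - 22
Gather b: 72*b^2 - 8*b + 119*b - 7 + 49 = 72*b^2 + 111*b + 42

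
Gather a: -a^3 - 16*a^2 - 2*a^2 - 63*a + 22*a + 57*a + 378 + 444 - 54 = -a^3 - 18*a^2 + 16*a + 768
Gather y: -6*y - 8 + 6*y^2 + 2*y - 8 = 6*y^2 - 4*y - 16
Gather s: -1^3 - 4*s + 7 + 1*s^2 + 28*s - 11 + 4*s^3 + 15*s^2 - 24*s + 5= 4*s^3 + 16*s^2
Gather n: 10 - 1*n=10 - n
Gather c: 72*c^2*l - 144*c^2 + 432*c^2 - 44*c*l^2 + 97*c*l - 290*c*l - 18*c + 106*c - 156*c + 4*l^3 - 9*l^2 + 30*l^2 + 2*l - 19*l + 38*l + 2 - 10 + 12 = c^2*(72*l + 288) + c*(-44*l^2 - 193*l - 68) + 4*l^3 + 21*l^2 + 21*l + 4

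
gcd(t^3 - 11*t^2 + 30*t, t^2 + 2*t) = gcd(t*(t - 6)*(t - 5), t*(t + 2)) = t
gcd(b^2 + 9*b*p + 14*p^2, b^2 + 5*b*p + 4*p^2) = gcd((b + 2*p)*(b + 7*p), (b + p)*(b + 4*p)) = 1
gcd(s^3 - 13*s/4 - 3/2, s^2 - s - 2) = s - 2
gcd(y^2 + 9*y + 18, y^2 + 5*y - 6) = y + 6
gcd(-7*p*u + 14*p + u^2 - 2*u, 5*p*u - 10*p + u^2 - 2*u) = u - 2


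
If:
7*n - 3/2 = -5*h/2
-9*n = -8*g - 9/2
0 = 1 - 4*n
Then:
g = -9/32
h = -1/10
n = 1/4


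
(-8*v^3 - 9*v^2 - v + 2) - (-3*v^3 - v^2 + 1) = -5*v^3 - 8*v^2 - v + 1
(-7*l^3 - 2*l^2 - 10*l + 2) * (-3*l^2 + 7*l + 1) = 21*l^5 - 43*l^4 + 9*l^3 - 78*l^2 + 4*l + 2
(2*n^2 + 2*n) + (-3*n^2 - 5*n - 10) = -n^2 - 3*n - 10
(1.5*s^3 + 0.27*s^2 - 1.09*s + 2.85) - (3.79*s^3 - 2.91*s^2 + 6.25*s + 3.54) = -2.29*s^3 + 3.18*s^2 - 7.34*s - 0.69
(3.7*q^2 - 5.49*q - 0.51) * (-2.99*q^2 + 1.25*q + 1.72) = -11.063*q^4 + 21.0401*q^3 + 1.0264*q^2 - 10.0803*q - 0.8772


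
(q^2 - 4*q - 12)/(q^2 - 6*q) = (q + 2)/q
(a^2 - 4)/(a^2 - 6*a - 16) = (a - 2)/(a - 8)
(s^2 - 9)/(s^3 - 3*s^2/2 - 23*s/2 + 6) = 2*(s - 3)/(2*s^2 - 9*s + 4)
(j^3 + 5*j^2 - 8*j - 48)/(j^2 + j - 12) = j + 4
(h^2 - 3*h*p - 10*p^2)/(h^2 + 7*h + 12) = (h^2 - 3*h*p - 10*p^2)/(h^2 + 7*h + 12)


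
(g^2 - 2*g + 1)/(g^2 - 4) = (g^2 - 2*g + 1)/(g^2 - 4)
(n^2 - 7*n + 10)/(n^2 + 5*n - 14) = (n - 5)/(n + 7)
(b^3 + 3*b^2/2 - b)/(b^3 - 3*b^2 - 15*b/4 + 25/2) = 2*b*(2*b - 1)/(4*b^2 - 20*b + 25)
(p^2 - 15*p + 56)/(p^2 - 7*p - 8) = (p - 7)/(p + 1)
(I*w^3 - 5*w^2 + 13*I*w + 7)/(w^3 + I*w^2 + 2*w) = (I*w^2 - 6*w + 7*I)/(w*(w + 2*I))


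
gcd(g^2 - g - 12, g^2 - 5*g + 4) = g - 4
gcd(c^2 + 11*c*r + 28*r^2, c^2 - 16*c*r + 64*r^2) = 1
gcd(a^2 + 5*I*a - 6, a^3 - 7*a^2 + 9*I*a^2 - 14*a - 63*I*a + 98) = a + 2*I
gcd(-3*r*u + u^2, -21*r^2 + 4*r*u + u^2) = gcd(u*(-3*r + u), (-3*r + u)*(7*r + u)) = 3*r - u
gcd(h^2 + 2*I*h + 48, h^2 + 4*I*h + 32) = h + 8*I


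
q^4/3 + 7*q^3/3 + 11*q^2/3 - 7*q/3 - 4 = (q/3 + 1)*(q - 1)*(q + 1)*(q + 4)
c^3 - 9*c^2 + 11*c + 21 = (c - 7)*(c - 3)*(c + 1)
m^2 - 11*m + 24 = (m - 8)*(m - 3)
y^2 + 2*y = y*(y + 2)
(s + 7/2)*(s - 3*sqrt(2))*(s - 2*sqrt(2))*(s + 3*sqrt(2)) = s^4 - 2*sqrt(2)*s^3 + 7*s^3/2 - 18*s^2 - 7*sqrt(2)*s^2 - 63*s + 36*sqrt(2)*s + 126*sqrt(2)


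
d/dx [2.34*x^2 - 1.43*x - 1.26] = 4.68*x - 1.43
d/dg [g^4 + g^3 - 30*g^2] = g*(4*g^2 + 3*g - 60)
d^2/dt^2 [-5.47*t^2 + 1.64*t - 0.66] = -10.9400000000000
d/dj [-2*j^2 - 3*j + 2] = -4*j - 3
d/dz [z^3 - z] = 3*z^2 - 1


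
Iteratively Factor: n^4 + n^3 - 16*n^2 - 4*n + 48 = (n - 2)*(n^3 + 3*n^2 - 10*n - 24) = (n - 2)*(n + 2)*(n^2 + n - 12) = (n - 2)*(n + 2)*(n + 4)*(n - 3)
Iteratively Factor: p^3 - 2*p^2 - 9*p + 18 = (p - 2)*(p^2 - 9) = (p - 2)*(p + 3)*(p - 3)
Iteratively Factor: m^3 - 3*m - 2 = (m + 1)*(m^2 - m - 2) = (m + 1)^2*(m - 2)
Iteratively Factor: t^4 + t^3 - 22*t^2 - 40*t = (t + 2)*(t^3 - t^2 - 20*t) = (t - 5)*(t + 2)*(t^2 + 4*t) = t*(t - 5)*(t + 2)*(t + 4)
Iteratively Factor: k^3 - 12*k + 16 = (k - 2)*(k^2 + 2*k - 8) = (k - 2)^2*(k + 4)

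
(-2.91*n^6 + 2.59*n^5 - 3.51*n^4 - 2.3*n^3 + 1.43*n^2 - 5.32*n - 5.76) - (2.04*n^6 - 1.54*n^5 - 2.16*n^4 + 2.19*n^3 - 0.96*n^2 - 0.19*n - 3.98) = -4.95*n^6 + 4.13*n^5 - 1.35*n^4 - 4.49*n^3 + 2.39*n^2 - 5.13*n - 1.78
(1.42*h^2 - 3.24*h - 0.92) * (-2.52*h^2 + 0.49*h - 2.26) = -3.5784*h^4 + 8.8606*h^3 - 2.4784*h^2 + 6.8716*h + 2.0792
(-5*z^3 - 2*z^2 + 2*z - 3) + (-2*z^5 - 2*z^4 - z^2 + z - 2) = -2*z^5 - 2*z^4 - 5*z^3 - 3*z^2 + 3*z - 5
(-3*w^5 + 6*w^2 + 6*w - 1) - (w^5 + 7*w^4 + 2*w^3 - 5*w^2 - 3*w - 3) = -4*w^5 - 7*w^4 - 2*w^3 + 11*w^2 + 9*w + 2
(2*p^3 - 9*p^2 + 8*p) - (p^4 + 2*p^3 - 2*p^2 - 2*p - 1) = -p^4 - 7*p^2 + 10*p + 1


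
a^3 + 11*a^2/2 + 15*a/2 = a*(a + 5/2)*(a + 3)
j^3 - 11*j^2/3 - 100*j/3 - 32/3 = (j - 8)*(j + 1/3)*(j + 4)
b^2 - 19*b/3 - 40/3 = (b - 8)*(b + 5/3)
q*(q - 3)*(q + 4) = q^3 + q^2 - 12*q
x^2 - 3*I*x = x*(x - 3*I)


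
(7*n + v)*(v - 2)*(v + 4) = 7*n*v^2 + 14*n*v - 56*n + v^3 + 2*v^2 - 8*v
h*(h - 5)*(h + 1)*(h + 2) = h^4 - 2*h^3 - 13*h^2 - 10*h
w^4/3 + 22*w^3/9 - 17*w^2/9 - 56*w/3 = w*(w/3 + 1)*(w - 8/3)*(w + 7)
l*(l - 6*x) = l^2 - 6*l*x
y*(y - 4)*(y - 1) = y^3 - 5*y^2 + 4*y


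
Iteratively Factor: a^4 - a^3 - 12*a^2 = (a + 3)*(a^3 - 4*a^2) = a*(a + 3)*(a^2 - 4*a) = a^2*(a + 3)*(a - 4)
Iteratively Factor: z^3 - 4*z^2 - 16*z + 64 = (z + 4)*(z^2 - 8*z + 16) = (z - 4)*(z + 4)*(z - 4)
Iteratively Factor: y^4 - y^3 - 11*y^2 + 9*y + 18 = (y + 3)*(y^3 - 4*y^2 + y + 6) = (y - 3)*(y + 3)*(y^2 - y - 2) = (y - 3)*(y + 1)*(y + 3)*(y - 2)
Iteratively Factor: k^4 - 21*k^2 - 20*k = (k - 5)*(k^3 + 5*k^2 + 4*k) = k*(k - 5)*(k^2 + 5*k + 4) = k*(k - 5)*(k + 1)*(k + 4)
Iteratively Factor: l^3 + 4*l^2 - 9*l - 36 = (l + 4)*(l^2 - 9) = (l - 3)*(l + 4)*(l + 3)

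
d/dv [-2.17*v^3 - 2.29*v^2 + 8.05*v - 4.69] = -6.51*v^2 - 4.58*v + 8.05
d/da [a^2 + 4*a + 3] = 2*a + 4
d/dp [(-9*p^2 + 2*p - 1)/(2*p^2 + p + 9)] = (-13*p^2 - 158*p + 19)/(4*p^4 + 4*p^3 + 37*p^2 + 18*p + 81)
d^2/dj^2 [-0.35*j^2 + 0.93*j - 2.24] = -0.700000000000000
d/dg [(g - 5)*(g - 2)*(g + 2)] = 3*g^2 - 10*g - 4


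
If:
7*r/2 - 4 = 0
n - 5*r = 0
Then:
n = 40/7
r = 8/7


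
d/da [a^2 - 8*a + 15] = 2*a - 8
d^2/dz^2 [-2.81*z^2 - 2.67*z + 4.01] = -5.62000000000000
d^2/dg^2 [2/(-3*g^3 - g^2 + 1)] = 4*(-g^2*(9*g + 2)^2 + (9*g + 1)*(3*g^3 + g^2 - 1))/(3*g^3 + g^2 - 1)^3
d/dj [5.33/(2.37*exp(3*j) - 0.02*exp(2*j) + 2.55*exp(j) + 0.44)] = (-37.8963*exp(2*j) + 0.2132*exp(j) - 13.5915)*exp(j)/(2.37*exp(3*j) - 0.02*exp(2*j) + 2.55*exp(j) + 0.44)^2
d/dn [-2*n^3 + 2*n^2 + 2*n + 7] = -6*n^2 + 4*n + 2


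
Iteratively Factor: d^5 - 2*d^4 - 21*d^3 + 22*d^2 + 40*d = (d - 5)*(d^4 + 3*d^3 - 6*d^2 - 8*d) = (d - 5)*(d + 4)*(d^3 - d^2 - 2*d) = d*(d - 5)*(d + 4)*(d^2 - d - 2) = d*(d - 5)*(d - 2)*(d + 4)*(d + 1)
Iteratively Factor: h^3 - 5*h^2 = (h)*(h^2 - 5*h) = h*(h - 5)*(h)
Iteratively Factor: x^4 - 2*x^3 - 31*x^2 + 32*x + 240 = (x + 4)*(x^3 - 6*x^2 - 7*x + 60) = (x - 5)*(x + 4)*(x^2 - x - 12) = (x - 5)*(x - 4)*(x + 4)*(x + 3)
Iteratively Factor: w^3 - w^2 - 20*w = (w)*(w^2 - w - 20) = w*(w - 5)*(w + 4)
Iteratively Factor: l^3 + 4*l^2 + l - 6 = (l + 2)*(l^2 + 2*l - 3) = (l + 2)*(l + 3)*(l - 1)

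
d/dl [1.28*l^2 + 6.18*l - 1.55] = 2.56*l + 6.18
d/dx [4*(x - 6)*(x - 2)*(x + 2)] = 12*x^2 - 48*x - 16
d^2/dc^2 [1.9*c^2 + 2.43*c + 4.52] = 3.80000000000000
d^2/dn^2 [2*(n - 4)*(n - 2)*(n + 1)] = 12*n - 20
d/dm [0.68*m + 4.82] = 0.680000000000000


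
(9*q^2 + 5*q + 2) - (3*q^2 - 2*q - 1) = 6*q^2 + 7*q + 3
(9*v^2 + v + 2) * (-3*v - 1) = -27*v^3 - 12*v^2 - 7*v - 2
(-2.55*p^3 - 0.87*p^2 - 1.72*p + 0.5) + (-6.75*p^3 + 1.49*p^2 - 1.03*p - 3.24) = -9.3*p^3 + 0.62*p^2 - 2.75*p - 2.74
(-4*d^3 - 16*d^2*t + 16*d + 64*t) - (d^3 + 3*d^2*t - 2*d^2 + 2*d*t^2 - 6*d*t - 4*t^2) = -5*d^3 - 19*d^2*t + 2*d^2 - 2*d*t^2 + 6*d*t + 16*d + 4*t^2 + 64*t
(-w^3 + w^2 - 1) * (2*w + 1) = -2*w^4 + w^3 + w^2 - 2*w - 1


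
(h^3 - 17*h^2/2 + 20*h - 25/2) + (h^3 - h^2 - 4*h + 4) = 2*h^3 - 19*h^2/2 + 16*h - 17/2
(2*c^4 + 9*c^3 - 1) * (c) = 2*c^5 + 9*c^4 - c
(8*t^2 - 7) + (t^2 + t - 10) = 9*t^2 + t - 17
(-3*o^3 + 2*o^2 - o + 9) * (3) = -9*o^3 + 6*o^2 - 3*o + 27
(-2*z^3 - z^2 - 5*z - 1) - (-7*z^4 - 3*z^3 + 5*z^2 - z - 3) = 7*z^4 + z^3 - 6*z^2 - 4*z + 2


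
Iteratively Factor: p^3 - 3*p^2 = (p - 3)*(p^2) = p*(p - 3)*(p)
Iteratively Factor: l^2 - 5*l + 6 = (l - 2)*(l - 3)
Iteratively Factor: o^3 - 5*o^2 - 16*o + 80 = (o - 5)*(o^2 - 16) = (o - 5)*(o + 4)*(o - 4)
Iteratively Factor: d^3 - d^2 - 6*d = (d + 2)*(d^2 - 3*d) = (d - 3)*(d + 2)*(d)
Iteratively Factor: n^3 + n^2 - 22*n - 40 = (n + 4)*(n^2 - 3*n - 10) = (n - 5)*(n + 4)*(n + 2)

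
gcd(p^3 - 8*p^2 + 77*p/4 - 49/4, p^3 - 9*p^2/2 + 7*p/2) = p^2 - 9*p/2 + 7/2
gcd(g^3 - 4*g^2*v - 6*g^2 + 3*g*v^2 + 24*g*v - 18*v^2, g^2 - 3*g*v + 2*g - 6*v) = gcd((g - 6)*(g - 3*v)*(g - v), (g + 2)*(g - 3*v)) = -g + 3*v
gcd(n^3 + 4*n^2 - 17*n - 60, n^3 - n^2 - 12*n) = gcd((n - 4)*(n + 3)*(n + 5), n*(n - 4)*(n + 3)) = n^2 - n - 12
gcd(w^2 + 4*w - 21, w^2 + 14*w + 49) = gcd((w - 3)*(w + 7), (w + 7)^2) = w + 7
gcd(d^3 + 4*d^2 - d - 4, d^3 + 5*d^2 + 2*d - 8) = d^2 + 3*d - 4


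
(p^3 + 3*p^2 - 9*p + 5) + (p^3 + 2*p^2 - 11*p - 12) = 2*p^3 + 5*p^2 - 20*p - 7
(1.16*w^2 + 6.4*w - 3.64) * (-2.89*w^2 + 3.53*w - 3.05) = -3.3524*w^4 - 14.4012*w^3 + 29.5736*w^2 - 32.3692*w + 11.102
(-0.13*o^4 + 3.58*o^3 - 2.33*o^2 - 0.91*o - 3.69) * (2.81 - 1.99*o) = 0.2587*o^5 - 7.4895*o^4 + 14.6965*o^3 - 4.7364*o^2 + 4.786*o - 10.3689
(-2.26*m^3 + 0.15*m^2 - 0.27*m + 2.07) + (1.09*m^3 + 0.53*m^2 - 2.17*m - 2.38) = -1.17*m^3 + 0.68*m^2 - 2.44*m - 0.31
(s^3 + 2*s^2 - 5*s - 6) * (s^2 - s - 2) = s^5 + s^4 - 9*s^3 - 5*s^2 + 16*s + 12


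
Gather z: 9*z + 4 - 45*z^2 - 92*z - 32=-45*z^2 - 83*z - 28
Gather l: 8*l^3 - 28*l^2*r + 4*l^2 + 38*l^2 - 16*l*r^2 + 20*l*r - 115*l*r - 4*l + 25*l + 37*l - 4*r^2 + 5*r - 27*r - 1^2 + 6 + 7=8*l^3 + l^2*(42 - 28*r) + l*(-16*r^2 - 95*r + 58) - 4*r^2 - 22*r + 12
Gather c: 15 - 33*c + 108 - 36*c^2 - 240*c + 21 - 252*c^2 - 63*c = -288*c^2 - 336*c + 144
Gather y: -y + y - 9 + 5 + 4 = 0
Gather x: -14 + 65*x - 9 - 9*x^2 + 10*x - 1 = -9*x^2 + 75*x - 24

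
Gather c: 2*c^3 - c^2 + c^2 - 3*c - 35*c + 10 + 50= 2*c^3 - 38*c + 60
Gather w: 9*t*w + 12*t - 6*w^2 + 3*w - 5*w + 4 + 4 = 12*t - 6*w^2 + w*(9*t - 2) + 8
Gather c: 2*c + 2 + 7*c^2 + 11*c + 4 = 7*c^2 + 13*c + 6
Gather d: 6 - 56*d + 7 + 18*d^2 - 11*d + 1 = 18*d^2 - 67*d + 14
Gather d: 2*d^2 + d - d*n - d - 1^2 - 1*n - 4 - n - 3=2*d^2 - d*n - 2*n - 8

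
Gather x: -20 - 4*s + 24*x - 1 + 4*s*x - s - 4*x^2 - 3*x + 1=-5*s - 4*x^2 + x*(4*s + 21) - 20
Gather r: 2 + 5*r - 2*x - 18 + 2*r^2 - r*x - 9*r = 2*r^2 + r*(-x - 4) - 2*x - 16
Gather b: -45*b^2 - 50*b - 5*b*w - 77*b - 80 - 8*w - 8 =-45*b^2 + b*(-5*w - 127) - 8*w - 88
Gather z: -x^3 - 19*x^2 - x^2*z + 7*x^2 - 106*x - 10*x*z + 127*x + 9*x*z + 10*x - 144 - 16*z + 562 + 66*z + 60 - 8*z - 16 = -x^3 - 12*x^2 + 31*x + z*(-x^2 - x + 42) + 462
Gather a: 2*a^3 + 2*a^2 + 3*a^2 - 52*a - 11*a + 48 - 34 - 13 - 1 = 2*a^3 + 5*a^2 - 63*a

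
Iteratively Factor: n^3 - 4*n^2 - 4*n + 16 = (n + 2)*(n^2 - 6*n + 8) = (n - 4)*(n + 2)*(n - 2)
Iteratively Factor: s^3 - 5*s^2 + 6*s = (s - 3)*(s^2 - 2*s) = (s - 3)*(s - 2)*(s)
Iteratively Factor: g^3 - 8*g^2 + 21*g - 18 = (g - 2)*(g^2 - 6*g + 9) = (g - 3)*(g - 2)*(g - 3)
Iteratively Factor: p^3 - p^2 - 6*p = (p + 2)*(p^2 - 3*p) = p*(p + 2)*(p - 3)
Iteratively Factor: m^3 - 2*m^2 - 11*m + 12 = (m + 3)*(m^2 - 5*m + 4) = (m - 1)*(m + 3)*(m - 4)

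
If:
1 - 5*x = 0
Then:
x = 1/5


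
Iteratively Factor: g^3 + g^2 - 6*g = (g - 2)*(g^2 + 3*g) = g*(g - 2)*(g + 3)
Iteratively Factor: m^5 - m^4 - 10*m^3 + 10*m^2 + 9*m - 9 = (m + 3)*(m^4 - 4*m^3 + 2*m^2 + 4*m - 3) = (m - 1)*(m + 3)*(m^3 - 3*m^2 - m + 3) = (m - 3)*(m - 1)*(m + 3)*(m^2 - 1) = (m - 3)*(m - 1)^2*(m + 3)*(m + 1)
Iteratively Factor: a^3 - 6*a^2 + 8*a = (a - 2)*(a^2 - 4*a) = (a - 4)*(a - 2)*(a)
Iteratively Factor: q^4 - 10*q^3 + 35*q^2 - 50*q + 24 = (q - 3)*(q^3 - 7*q^2 + 14*q - 8) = (q - 3)*(q - 2)*(q^2 - 5*q + 4) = (q - 3)*(q - 2)*(q - 1)*(q - 4)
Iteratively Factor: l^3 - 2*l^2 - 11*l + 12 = (l - 4)*(l^2 + 2*l - 3) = (l - 4)*(l - 1)*(l + 3)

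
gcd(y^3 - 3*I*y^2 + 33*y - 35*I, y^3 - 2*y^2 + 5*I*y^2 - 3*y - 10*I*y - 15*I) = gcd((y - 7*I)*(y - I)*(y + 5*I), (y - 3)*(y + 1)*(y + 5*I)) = y + 5*I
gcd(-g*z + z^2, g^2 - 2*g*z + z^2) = -g + z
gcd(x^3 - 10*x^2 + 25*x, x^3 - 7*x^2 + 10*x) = x^2 - 5*x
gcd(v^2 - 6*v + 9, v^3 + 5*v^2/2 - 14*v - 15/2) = v - 3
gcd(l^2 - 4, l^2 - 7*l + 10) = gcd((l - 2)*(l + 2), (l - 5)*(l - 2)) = l - 2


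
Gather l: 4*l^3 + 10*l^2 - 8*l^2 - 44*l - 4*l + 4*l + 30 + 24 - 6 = 4*l^3 + 2*l^2 - 44*l + 48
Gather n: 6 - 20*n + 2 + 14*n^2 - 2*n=14*n^2 - 22*n + 8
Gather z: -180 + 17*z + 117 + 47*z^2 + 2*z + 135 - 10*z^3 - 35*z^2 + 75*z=-10*z^3 + 12*z^2 + 94*z + 72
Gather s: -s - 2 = -s - 2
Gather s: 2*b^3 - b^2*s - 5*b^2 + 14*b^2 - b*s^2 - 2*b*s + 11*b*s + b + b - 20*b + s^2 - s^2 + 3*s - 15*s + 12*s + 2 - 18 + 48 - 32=2*b^3 + 9*b^2 - b*s^2 - 18*b + s*(-b^2 + 9*b)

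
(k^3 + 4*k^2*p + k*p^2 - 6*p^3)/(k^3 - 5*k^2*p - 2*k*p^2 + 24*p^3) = (k^2 + 2*k*p - 3*p^2)/(k^2 - 7*k*p + 12*p^2)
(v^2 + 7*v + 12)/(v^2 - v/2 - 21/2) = 2*(v + 4)/(2*v - 7)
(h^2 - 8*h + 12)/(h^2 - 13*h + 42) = (h - 2)/(h - 7)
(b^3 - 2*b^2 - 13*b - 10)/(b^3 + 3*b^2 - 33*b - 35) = (b + 2)/(b + 7)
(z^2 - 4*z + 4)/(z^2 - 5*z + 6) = (z - 2)/(z - 3)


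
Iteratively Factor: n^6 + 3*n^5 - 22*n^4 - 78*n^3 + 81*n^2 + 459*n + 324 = (n + 3)*(n^5 - 22*n^3 - 12*n^2 + 117*n + 108) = (n - 4)*(n + 3)*(n^4 + 4*n^3 - 6*n^2 - 36*n - 27) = (n - 4)*(n + 3)^2*(n^3 + n^2 - 9*n - 9) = (n - 4)*(n - 3)*(n + 3)^2*(n^2 + 4*n + 3) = (n - 4)*(n - 3)*(n + 1)*(n + 3)^2*(n + 3)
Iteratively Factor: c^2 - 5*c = (c - 5)*(c)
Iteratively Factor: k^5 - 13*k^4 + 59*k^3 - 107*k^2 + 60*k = (k - 3)*(k^4 - 10*k^3 + 29*k^2 - 20*k) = (k - 4)*(k - 3)*(k^3 - 6*k^2 + 5*k) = k*(k - 4)*(k - 3)*(k^2 - 6*k + 5) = k*(k - 5)*(k - 4)*(k - 3)*(k - 1)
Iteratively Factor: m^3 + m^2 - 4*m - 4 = (m + 2)*(m^2 - m - 2) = (m + 1)*(m + 2)*(m - 2)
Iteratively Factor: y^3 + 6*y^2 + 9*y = (y + 3)*(y^2 + 3*y) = (y + 3)^2*(y)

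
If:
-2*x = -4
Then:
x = 2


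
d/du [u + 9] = 1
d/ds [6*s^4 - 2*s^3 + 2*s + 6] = 24*s^3 - 6*s^2 + 2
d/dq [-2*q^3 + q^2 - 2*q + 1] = -6*q^2 + 2*q - 2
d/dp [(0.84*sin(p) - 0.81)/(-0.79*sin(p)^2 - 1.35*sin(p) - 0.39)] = (0.6636*sin(p)^2 - 1.2798*sin(p) - 1.4211)*cos(p)/(0.6241*sin(p)^4 + 2.133*sin(p)^3 + 2.4387*sin(p)^2 + 1.053*sin(p) + 0.1521)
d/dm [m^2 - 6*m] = 2*m - 6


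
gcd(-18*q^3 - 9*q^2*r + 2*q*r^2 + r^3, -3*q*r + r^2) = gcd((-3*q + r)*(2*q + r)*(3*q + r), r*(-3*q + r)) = 3*q - r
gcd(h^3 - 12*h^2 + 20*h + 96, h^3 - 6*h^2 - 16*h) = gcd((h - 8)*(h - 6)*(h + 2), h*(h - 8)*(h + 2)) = h^2 - 6*h - 16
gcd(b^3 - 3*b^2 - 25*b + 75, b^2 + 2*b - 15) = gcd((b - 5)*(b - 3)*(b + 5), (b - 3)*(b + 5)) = b^2 + 2*b - 15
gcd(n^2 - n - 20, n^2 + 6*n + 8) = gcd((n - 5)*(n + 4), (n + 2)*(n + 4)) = n + 4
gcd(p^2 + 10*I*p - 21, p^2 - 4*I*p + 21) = p + 3*I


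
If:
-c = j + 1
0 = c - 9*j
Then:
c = -9/10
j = -1/10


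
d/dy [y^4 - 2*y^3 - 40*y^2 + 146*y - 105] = 4*y^3 - 6*y^2 - 80*y + 146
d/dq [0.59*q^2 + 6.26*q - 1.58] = 1.18*q + 6.26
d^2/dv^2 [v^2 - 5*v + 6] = 2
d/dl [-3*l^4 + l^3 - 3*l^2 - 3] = 3*l*(-4*l^2 + l - 2)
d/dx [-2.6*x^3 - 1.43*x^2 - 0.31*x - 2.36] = -7.8*x^2 - 2.86*x - 0.31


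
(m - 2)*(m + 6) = m^2 + 4*m - 12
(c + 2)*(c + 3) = c^2 + 5*c + 6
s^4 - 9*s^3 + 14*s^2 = s^2*(s - 7)*(s - 2)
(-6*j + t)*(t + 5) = -6*j*t - 30*j + t^2 + 5*t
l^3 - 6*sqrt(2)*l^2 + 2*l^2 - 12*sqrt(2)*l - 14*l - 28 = (l + 2)*(l - 7*sqrt(2))*(l + sqrt(2))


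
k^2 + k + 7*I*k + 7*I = (k + 1)*(k + 7*I)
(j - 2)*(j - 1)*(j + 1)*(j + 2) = j^4 - 5*j^2 + 4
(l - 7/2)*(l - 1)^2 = l^3 - 11*l^2/2 + 8*l - 7/2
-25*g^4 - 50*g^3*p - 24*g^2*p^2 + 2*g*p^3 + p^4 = (-5*g + p)*(g + p)^2*(5*g + p)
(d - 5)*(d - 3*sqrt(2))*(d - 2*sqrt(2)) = d^3 - 5*sqrt(2)*d^2 - 5*d^2 + 12*d + 25*sqrt(2)*d - 60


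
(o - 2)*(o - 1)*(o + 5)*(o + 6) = o^4 + 8*o^3 - o^2 - 68*o + 60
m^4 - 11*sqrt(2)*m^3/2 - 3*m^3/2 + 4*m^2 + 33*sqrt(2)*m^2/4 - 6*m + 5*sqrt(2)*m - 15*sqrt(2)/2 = (m - 3/2)*(m - 5*sqrt(2))*(m - sqrt(2))*(m + sqrt(2)/2)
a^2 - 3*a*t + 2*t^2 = (a - 2*t)*(a - t)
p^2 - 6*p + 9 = (p - 3)^2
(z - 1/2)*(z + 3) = z^2 + 5*z/2 - 3/2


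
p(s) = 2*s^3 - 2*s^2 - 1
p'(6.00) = 192.00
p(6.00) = 359.00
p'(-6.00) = 240.00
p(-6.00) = -505.00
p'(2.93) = 39.79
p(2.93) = 32.14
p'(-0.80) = 7.04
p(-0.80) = -3.30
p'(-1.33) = 15.93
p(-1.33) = -9.24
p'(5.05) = 132.82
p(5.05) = 205.57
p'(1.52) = 7.78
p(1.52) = 1.40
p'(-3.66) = 95.01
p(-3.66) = -125.85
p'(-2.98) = 65.20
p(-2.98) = -71.69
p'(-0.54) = 3.91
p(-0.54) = -1.90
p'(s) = 6*s^2 - 4*s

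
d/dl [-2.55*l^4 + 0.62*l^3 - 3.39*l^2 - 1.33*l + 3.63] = -10.2*l^3 + 1.86*l^2 - 6.78*l - 1.33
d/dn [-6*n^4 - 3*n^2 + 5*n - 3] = -24*n^3 - 6*n + 5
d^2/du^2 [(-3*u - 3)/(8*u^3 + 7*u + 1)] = 6*(-(u + 1)*(24*u^2 + 7)^2 + (24*u^2 + 24*u*(u + 1) + 7)*(8*u^3 + 7*u + 1))/(8*u^3 + 7*u + 1)^3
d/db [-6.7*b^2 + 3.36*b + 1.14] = 3.36 - 13.4*b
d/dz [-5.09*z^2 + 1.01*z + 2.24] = 1.01 - 10.18*z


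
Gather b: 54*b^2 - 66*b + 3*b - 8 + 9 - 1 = 54*b^2 - 63*b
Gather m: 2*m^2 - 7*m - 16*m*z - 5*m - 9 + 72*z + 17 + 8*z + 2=2*m^2 + m*(-16*z - 12) + 80*z + 10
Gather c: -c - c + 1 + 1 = 2 - 2*c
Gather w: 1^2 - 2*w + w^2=w^2 - 2*w + 1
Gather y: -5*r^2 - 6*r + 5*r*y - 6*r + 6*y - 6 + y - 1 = -5*r^2 - 12*r + y*(5*r + 7) - 7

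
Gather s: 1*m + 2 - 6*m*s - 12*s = m + s*(-6*m - 12) + 2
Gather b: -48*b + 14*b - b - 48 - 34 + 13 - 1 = -35*b - 70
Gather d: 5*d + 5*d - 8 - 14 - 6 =10*d - 28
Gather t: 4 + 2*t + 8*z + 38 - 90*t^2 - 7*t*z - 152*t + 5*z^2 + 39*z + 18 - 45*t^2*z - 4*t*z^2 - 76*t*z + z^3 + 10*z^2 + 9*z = t^2*(-45*z - 90) + t*(-4*z^2 - 83*z - 150) + z^3 + 15*z^2 + 56*z + 60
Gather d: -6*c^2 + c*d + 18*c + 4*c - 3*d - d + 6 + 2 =-6*c^2 + 22*c + d*(c - 4) + 8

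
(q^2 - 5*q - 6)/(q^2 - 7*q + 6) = (q + 1)/(q - 1)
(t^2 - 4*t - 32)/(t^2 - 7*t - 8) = (t + 4)/(t + 1)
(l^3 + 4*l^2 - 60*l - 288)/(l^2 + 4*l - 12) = (l^2 - 2*l - 48)/(l - 2)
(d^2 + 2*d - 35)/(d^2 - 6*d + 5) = (d + 7)/(d - 1)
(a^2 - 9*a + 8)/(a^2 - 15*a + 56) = (a - 1)/(a - 7)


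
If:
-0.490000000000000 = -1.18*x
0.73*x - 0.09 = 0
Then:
No Solution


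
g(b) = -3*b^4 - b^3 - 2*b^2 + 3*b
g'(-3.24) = 392.61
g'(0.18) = 2.11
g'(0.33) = 0.92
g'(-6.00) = 2511.00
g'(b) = -12*b^3 - 3*b^2 - 4*b + 3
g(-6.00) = -3762.00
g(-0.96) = -6.39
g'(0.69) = -5.13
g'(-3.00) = 312.00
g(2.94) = -258.01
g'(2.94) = -339.64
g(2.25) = -91.65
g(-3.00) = -243.00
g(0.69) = 0.11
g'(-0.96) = 14.69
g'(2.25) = -157.88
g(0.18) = 0.47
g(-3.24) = -327.30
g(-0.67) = -3.21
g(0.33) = 0.70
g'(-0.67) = 7.94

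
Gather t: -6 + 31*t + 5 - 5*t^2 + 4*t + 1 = -5*t^2 + 35*t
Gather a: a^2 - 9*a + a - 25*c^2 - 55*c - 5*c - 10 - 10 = a^2 - 8*a - 25*c^2 - 60*c - 20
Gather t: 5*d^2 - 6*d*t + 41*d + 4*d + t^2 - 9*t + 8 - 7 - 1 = 5*d^2 + 45*d + t^2 + t*(-6*d - 9)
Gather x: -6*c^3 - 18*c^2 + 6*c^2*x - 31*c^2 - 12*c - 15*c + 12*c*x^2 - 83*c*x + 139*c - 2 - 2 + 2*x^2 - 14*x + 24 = -6*c^3 - 49*c^2 + 112*c + x^2*(12*c + 2) + x*(6*c^2 - 83*c - 14) + 20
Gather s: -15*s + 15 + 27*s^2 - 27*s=27*s^2 - 42*s + 15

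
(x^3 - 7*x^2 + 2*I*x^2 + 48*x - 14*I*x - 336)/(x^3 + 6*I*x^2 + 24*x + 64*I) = (x^2 - x*(7 + 6*I) + 42*I)/(x^2 - 2*I*x + 8)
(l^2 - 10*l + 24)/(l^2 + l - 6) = (l^2 - 10*l + 24)/(l^2 + l - 6)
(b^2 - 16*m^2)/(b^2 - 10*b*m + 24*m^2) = (b + 4*m)/(b - 6*m)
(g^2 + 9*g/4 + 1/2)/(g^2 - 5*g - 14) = (g + 1/4)/(g - 7)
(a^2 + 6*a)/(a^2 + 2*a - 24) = a/(a - 4)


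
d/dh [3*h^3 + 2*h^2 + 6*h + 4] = 9*h^2 + 4*h + 6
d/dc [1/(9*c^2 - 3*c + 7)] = 3*(1 - 6*c)/(9*c^2 - 3*c + 7)^2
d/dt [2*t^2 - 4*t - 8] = 4*t - 4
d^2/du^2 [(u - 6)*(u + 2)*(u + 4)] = 6*u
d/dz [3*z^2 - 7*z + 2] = 6*z - 7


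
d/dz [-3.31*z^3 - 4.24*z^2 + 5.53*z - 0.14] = -9.93*z^2 - 8.48*z + 5.53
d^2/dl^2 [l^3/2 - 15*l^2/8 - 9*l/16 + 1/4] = 3*l - 15/4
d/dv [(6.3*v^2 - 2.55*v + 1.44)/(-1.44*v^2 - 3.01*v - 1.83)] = (-22.635*v^2 - 18.9108*v + 9.0009)/(2.0736*v^4 + 8.6688*v^3 + 14.3305*v^2 + 11.0166*v + 3.3489)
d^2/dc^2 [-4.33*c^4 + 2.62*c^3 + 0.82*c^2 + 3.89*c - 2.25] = -51.96*c^2 + 15.72*c + 1.64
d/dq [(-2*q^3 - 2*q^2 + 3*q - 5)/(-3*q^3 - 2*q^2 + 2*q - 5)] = (-2*q^4 + 10*q^3 - 13*q^2 - 5)/(9*q^6 + 12*q^5 - 8*q^4 + 22*q^3 + 24*q^2 - 20*q + 25)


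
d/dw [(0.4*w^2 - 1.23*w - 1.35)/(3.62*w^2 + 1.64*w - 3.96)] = (5.1086*w^2 + 6.606*w + 7.0848)/(13.1044*w^4 + 11.8736*w^3 - 25.9808*w^2 - 12.9888*w + 15.6816)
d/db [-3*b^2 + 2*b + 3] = 2 - 6*b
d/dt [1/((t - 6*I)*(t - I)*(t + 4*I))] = (-3*t^2 + 6*I*t - 22)/(t^6 - 6*I*t^5 + 35*t^4 - 180*I*t^3 + 340*t^2 - 1056*I*t - 576)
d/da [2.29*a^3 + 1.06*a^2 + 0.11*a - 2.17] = 6.87*a^2 + 2.12*a + 0.11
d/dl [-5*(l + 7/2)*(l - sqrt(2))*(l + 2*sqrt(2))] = -15*l^2 - 35*l - 10*sqrt(2)*l - 35*sqrt(2)/2 + 20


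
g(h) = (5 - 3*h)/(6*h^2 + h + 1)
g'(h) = (5 - 3*h)*(-12*h - 1)/(6*h^2 + h + 1)^2 - 3/(6*h^2 + h + 1)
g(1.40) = 0.06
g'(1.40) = -0.28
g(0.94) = 0.30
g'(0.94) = -0.92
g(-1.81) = 0.55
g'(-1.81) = 0.45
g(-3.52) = 0.22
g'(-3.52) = 0.08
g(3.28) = -0.07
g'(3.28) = -0.00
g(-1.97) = 0.49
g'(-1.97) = 0.36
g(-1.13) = 1.11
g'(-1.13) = 1.46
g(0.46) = 1.33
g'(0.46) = -4.27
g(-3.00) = 0.27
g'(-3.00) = 0.12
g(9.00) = -0.04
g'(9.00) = 0.00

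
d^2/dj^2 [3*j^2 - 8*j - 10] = 6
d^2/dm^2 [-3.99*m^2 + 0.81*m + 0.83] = -7.98000000000000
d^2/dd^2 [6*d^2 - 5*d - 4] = 12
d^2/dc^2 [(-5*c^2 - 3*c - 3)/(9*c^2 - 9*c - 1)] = 16*(-81*c^3 - 108*c^2 + 81*c - 31)/(729*c^6 - 2187*c^5 + 1944*c^4 - 243*c^3 - 216*c^2 - 27*c - 1)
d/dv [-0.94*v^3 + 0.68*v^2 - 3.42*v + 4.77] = -2.82*v^2 + 1.36*v - 3.42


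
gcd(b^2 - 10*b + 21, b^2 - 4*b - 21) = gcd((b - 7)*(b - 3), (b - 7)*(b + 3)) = b - 7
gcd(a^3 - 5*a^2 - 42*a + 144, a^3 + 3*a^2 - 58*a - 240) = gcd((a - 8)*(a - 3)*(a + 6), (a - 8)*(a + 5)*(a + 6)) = a^2 - 2*a - 48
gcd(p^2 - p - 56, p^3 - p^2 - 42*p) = 1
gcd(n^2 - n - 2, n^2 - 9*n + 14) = n - 2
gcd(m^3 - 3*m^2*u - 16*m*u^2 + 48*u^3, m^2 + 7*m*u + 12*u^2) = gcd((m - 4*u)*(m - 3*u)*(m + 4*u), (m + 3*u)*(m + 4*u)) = m + 4*u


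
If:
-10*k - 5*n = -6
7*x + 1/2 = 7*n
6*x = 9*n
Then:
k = 47/70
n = -1/7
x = -3/14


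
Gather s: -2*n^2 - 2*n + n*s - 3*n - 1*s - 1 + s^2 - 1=-2*n^2 - 5*n + s^2 + s*(n - 1) - 2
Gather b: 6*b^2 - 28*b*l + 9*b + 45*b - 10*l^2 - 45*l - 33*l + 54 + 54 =6*b^2 + b*(54 - 28*l) - 10*l^2 - 78*l + 108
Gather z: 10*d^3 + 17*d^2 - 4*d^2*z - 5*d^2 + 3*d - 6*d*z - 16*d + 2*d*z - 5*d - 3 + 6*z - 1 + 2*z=10*d^3 + 12*d^2 - 18*d + z*(-4*d^2 - 4*d + 8) - 4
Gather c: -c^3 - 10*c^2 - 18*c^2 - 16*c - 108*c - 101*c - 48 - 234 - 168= -c^3 - 28*c^2 - 225*c - 450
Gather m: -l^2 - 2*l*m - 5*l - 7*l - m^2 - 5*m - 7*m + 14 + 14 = -l^2 - 12*l - m^2 + m*(-2*l - 12) + 28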